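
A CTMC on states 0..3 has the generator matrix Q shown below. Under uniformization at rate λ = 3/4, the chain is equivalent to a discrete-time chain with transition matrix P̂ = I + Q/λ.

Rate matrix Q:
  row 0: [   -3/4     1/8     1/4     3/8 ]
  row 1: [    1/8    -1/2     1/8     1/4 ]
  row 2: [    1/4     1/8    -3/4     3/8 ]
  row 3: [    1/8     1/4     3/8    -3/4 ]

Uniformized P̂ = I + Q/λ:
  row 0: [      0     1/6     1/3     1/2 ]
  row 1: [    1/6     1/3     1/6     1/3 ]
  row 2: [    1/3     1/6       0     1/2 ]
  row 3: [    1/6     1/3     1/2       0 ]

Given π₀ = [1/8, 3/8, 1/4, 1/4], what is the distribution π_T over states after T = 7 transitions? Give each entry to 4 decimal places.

π = [0.1795, 0.2608, 0.2553, 0.3045]

t=0: π = [0.1250, 0.3750, 0.2500, 0.2500]
t=1: π = [0.1875, 0.2708, 0.2292, 0.3125]
t=2: π = [0.1736, 0.2639, 0.2639, 0.2986]
t=3: π = [0.1817, 0.2604, 0.2512, 0.3067]
t=4: π = [0.1782, 0.2612, 0.2573, 0.3032]
t=5: π = [0.1798, 0.2607, 0.2546, 0.3048]
t=6: π = [0.1791, 0.2609, 0.2558, 0.3041]
t=7: π = [0.1795, 0.2608, 0.2553, 0.3045]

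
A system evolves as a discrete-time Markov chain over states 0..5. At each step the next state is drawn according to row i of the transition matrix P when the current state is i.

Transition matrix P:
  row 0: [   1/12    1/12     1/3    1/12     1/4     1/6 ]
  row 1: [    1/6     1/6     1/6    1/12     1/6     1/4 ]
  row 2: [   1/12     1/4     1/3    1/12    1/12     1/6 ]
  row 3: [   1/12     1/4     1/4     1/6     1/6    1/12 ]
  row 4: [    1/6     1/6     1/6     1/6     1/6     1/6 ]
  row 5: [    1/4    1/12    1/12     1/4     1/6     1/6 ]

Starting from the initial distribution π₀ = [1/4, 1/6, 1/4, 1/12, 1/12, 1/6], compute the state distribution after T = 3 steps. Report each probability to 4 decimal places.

π = [0.1390, 0.1711, 0.2247, 0.1361, 0.1595, 0.1696]

t=0: π = [0.2500, 0.1667, 0.2500, 0.0833, 0.0833, 0.1667]
t=1: π = [0.1319, 0.1597, 0.2431, 0.1250, 0.1667, 0.1736]
t=2: π = [0.1395, 0.1719, 0.2251, 0.1366, 0.1574, 0.1696]
t=3: π = [0.1390, 0.1711, 0.2247, 0.1361, 0.1595, 0.1696]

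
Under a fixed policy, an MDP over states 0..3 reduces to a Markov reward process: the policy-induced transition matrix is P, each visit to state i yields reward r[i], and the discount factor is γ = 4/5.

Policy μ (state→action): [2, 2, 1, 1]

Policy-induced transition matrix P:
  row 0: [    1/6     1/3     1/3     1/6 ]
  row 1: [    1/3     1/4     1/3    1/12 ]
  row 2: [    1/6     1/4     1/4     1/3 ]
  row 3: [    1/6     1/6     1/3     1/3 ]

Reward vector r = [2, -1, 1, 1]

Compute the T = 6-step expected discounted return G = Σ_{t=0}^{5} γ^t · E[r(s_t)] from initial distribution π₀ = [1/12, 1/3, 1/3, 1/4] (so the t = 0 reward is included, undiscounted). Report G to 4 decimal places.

G = 2.3607

t=0: π = [0.0833, 0.3333, 0.3333, 0.2500], E[r] = 0.4167, γ^t·E[r] = 0.416667, running G = 0.416667
t=1: π = [0.2222, 0.2361, 0.3056, 0.2361], E[r] = 0.7500, γ^t·E[r] = 0.600000, running G = 1.016667
t=2: π = [0.2060, 0.2488, 0.3079, 0.2373], E[r] = 0.7083, γ^t·E[r] = 0.453333, running G = 1.470000
t=3: π = [0.2081, 0.2474, 0.3077, 0.2368], E[r] = 0.7133, γ^t·E[r] = 0.365235, running G = 1.835235
t=4: π = [0.2079, 0.2476, 0.3077, 0.2368], E[r] = 0.7127, γ^t·E[r] = 0.291911, running G = 2.127146
t=5: π = [0.2079, 0.2476, 0.3077, 0.2368], E[r] = 0.7128, γ^t·E[r] = 0.233554, running G = 2.360700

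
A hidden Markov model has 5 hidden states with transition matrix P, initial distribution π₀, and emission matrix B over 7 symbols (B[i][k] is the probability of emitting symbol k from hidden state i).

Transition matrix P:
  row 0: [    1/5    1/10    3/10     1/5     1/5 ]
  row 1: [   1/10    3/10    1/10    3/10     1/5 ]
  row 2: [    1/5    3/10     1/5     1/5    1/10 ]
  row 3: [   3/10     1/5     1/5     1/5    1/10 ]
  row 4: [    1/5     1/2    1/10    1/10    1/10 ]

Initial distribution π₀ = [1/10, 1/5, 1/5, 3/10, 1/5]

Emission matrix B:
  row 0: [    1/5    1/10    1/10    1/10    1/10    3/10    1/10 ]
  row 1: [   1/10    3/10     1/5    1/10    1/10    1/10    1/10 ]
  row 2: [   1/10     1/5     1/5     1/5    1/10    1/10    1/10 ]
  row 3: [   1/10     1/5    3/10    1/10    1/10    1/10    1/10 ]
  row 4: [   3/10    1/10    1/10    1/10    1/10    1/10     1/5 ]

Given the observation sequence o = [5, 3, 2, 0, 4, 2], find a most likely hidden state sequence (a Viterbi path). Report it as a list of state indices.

path = [0, 2, 1, 4, 1, 3]

t=0: δ = [3.000e-02, 2.000e-02, 2.000e-02, 3.000e-02, 2.000e-02]  (obs o_0=5)
t=1: δ = [9.000e-04, 1.000e-03, 1.800e-03, 6.000e-04, 6.000e-04]  ψ = [3, 4, 0, 0, 0]  (obs o_1=3)
t=2: δ = [3.600e-05, 1.080e-04, 7.200e-05, 1.080e-04, 2.000e-05]  ψ = [2, 2, 2, 2, 1]  (obs o_2=2)
t=3: δ = [6.480e-06, 3.240e-06, 2.160e-06, 3.240e-06, 6.480e-06]  ψ = [3, 1, 3, 1, 1]  (obs o_3=0)
t=4: δ = [1.296e-07, 3.240e-07, 1.944e-07, 1.296e-07, 1.296e-07]  ψ = [0, 4, 0, 0, 0]  (obs o_4=4)
t=5: δ = [3.888e-09, 1.944e-08, 7.776e-09, 2.916e-08, 6.480e-09]  ψ = [2, 1, 0, 1, 1]  (obs o_5=2)
backtrack: best end state = 3; path = [0, 2, 1, 4, 1, 3]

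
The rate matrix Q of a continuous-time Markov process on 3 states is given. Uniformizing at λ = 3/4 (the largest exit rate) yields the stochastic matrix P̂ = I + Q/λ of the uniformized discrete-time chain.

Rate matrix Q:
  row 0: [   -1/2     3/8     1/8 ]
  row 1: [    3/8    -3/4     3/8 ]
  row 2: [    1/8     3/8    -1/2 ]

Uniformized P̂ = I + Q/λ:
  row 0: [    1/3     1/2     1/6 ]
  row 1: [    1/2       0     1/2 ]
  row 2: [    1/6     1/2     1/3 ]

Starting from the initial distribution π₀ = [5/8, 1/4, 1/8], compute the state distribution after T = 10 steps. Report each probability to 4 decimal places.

π = [0.3334, 0.3333, 0.3334]

t=0: π = [0.6250, 0.2500, 0.1250]
t=1: π = [0.3542, 0.3750, 0.2708]
t=2: π = [0.3507, 0.3125, 0.3368]
t=3: π = [0.3293, 0.3438, 0.3270]
t=4: π = [0.3361, 0.3281, 0.3357]
t=5: π = [0.3321, 0.3359, 0.3320]
t=6: π = [0.3340, 0.3320, 0.3340]
t=7: π = [0.3330, 0.3340, 0.3330]
t=8: π = [0.3335, 0.3330, 0.3335]
t=9: π = [0.3333, 0.3335, 0.3333]
t=10: π = [0.3334, 0.3333, 0.3334]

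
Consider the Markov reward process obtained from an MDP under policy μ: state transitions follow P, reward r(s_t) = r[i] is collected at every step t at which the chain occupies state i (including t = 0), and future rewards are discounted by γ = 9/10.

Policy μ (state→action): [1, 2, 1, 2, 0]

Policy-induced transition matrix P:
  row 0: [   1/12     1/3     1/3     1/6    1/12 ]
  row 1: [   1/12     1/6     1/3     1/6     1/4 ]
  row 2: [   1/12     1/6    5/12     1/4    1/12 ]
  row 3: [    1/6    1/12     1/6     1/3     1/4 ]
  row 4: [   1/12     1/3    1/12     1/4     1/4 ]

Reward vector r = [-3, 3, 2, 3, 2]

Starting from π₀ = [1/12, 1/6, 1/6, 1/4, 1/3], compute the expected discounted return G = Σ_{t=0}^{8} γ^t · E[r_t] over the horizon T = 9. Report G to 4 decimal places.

G = 11.8709

t=0: π = [0.0833, 0.1667, 0.1667, 0.2500, 0.3333], E[r] = 2.0000, γ^t·E[r] = 2.000000, running G = 2.000000
t=1: π = [0.1042, 0.2153, 0.2222, 0.2500, 0.2083], E[r] = 1.9444, γ^t·E[r] = 1.750000, running G = 3.750000
t=2: π = [0.1042, 0.1979, 0.2581, 0.2442, 0.1956], E[r] = 1.9213, γ^t·E[r] = 1.556250, running G = 5.306250
t=3: π = [0.1037, 0.1963, 0.2652, 0.2452, 0.1896], E[r] = 1.9230, γ^t·E[r] = 1.401891, running G = 6.708141
t=4: π = [0.1038, 0.1951, 0.2672, 0.2454, 0.1885], E[r] = 1.9217, γ^t·E[r] = 1.260847, running G = 7.968988
t=5: π = [0.1038, 0.1949, 0.2676, 0.2455, 0.1882], E[r] = 1.9215, γ^t·E[r] = 1.134651, running G = 9.103639
t=6: π = [0.1038, 0.1949, 0.2677, 0.2456, 0.1881], E[r] = 1.9215, γ^t·E[r] = 1.021141, running G = 10.124780
t=7: π = [0.1038, 0.1949, 0.2677, 0.2456, 0.1881], E[r] = 1.9214, γ^t·E[r] = 0.919020, running G = 11.043800
t=8: π = [0.1038, 0.1949, 0.2677, 0.2456, 0.1881], E[r] = 1.9214, γ^t·E[r] = 0.827116, running G = 11.870915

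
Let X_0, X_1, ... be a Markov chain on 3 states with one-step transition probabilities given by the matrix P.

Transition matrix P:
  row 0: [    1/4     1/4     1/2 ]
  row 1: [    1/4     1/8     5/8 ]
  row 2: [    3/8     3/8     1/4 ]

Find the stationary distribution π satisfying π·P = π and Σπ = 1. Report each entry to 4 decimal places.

π = [0.3034, 0.2697, 0.4270]

Balance equations π_j = Σ_i π_i·P[i][j]:
  π_0 = 1/4·π_0 + 1/4·π_1 + 3/8·π_2
  π_1 = 1/4·π_0 + 1/8·π_1 + 3/8·π_2
  normalize: π_0 + π_1 + π_2 = 1
Solving the linear system gives exactly π = [27/89, 24/89, 38/89].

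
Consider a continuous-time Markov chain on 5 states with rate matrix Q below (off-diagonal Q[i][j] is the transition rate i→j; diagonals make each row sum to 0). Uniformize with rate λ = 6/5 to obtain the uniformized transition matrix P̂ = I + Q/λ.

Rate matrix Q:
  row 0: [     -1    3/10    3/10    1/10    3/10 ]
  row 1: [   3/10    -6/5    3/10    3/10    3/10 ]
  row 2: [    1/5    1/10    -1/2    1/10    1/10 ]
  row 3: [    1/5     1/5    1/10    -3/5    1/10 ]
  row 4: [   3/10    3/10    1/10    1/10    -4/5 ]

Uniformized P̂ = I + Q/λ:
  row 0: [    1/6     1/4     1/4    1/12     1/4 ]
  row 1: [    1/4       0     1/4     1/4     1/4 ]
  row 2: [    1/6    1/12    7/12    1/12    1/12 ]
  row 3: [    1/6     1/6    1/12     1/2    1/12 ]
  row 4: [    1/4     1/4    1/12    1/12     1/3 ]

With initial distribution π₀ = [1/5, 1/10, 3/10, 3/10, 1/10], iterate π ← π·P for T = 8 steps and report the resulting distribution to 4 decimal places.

π = [0.1948, 0.1501, 0.2816, 0.1858, 0.1877]

t=0: π = [0.2000, 0.1000, 0.3000, 0.3000, 0.1000]
t=1: π = [0.1833, 0.1500, 0.2833, 0.2250, 0.1583]
t=2: π = [0.1924, 0.1465, 0.2806, 0.2021, 0.1785]
t=3: π = [0.1938, 0.1498, 0.2801, 0.1920, 0.1844]
t=4: π = [0.1945, 0.1499, 0.2806, 0.1883, 0.1867]
t=5: π = [0.1947, 0.1501, 0.2810, 0.1868, 0.1874]
t=6: π = [0.1948, 0.1501, 0.2813, 0.1862, 0.1876]
t=7: π = [0.1948, 0.1501, 0.2815, 0.1859, 0.1877]
t=8: π = [0.1948, 0.1501, 0.2816, 0.1858, 0.1877]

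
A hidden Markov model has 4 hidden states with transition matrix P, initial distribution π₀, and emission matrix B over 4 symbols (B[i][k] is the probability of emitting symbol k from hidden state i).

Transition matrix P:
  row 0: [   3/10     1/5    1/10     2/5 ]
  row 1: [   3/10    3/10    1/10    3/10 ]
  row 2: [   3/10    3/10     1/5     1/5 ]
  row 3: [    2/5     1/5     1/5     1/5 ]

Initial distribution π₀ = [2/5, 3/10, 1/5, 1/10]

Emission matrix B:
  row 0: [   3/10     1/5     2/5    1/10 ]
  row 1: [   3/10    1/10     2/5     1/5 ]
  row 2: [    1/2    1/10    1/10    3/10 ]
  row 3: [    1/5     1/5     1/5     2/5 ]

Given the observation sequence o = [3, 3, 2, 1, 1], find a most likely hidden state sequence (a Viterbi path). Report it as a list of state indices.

t=0: δ = [4.000e-02, 6.000e-02, 6.000e-02, 4.000e-02]  (obs o_0=3)
t=1: δ = [1.800e-03, 3.600e-03, 3.600e-03, 7.200e-03]  ψ = [1, 1, 2, 1]  (obs o_1=3)
t=2: δ = [1.152e-03, 5.760e-04, 1.440e-04, 2.880e-04]  ψ = [3, 3, 3, 3]  (obs o_2=2)
t=3: δ = [6.912e-05, 2.304e-05, 1.152e-05, 9.216e-05]  ψ = [0, 0, 0, 0]  (obs o_3=1)
t=4: δ = [7.373e-06, 1.843e-06, 1.843e-06, 5.530e-06]  ψ = [3, 3, 3, 0]  (obs o_4=1)
backtrack: best end state = 0; path = [1, 3, 0, 3, 0]

path = [1, 3, 0, 3, 0]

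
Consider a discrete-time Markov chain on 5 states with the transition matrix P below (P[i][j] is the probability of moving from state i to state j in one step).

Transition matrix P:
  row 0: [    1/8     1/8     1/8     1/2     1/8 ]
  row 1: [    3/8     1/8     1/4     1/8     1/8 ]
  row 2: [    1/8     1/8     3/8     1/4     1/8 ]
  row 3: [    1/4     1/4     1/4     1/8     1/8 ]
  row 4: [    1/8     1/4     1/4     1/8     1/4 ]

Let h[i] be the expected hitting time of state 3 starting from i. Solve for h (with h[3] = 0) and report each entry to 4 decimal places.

h = [2.9474, 4.1754, 3.9298, 0.0000, 4.5263]

First-step conditioning: h[3] = 0; for i ≠ 3, h[i] = 1 + Σ_k P[i][k]·h[k].
  h[0] = 1 + 1/8·h[0] + 1/8·h[1] + 1/8·h[2] + 1/8·h[4]
  h[1] = 1 + 3/8·h[0] + 1/8·h[1] + 1/4·h[2] + 1/8·h[4]
  h[2] = 1 + 1/8·h[0] + 1/8·h[1] + 3/8·h[2] + 1/8·h[4]
  h[4] = 1 + 1/8·h[0] + 1/4·h[1] + 1/4·h[2] + 1/4·h[4]
Solving the 4×4 linear system over states ≠ 3 gives exactly h = [56/19, 238/57, 224/57, 0, 86/19] (h[3] = 0 is the target).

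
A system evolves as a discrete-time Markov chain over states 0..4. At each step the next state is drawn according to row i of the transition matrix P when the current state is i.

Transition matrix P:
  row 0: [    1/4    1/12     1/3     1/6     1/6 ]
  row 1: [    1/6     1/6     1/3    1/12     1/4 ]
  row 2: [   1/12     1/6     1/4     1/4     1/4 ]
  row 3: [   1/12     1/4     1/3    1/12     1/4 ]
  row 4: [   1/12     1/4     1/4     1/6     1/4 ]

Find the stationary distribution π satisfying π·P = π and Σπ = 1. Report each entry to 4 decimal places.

π = [0.1190, 0.1902, 0.2892, 0.1615, 0.2401]

Balance equations π_j = Σ_i π_i·P[i][j]:
  π_0 = 1/4·π_0 + 1/6·π_1 + 1/12·π_2 + 1/12·π_3 + 1/12·π_4
  π_1 = 1/12·π_0 + 1/6·π_1 + 1/6·π_2 + 1/4·π_3 + 1/4·π_4
  π_2 = 1/3·π_0 + 1/3·π_1 + 1/4·π_2 + 1/3·π_3 + 1/4·π_4
  π_3 = 1/6·π_0 + 1/12·π_1 + 1/4·π_2 + 1/12·π_3 + 1/6·π_4
  normalize: π_0 + π_1 + π_2 + π_3 + π_4 = 1
Solving the linear system gives exactly π = [2451/20593, 3917/20593, 5956/20593, 3325/20593, 4944/20593].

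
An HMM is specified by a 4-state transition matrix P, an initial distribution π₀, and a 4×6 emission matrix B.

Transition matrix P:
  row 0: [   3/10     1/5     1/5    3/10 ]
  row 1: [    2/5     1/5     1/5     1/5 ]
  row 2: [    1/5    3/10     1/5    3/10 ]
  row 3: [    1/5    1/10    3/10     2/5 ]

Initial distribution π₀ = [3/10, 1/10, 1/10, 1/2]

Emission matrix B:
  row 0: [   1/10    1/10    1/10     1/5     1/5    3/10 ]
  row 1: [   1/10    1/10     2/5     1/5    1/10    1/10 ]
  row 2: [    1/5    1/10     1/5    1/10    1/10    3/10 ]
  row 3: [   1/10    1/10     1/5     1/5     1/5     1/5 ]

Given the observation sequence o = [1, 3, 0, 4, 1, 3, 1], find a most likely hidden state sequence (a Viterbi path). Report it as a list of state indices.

path = [3, 3, 2, 3, 3, 3, 3]

t=0: δ = [3.000e-02, 1.000e-02, 1.000e-02, 5.000e-02]  (obs o_0=1)
t=1: δ = [2.000e-03, 1.200e-03, 1.500e-03, 4.000e-03]  ψ = [3, 0, 3, 3]  (obs o_1=3)
t=2: δ = [8.000e-05, 4.500e-05, 2.400e-04, 1.600e-04]  ψ = [3, 2, 3, 3]  (obs o_2=0)
t=3: δ = [9.600e-06, 7.200e-06, 4.800e-06, 1.440e-05]  ψ = [2, 2, 2, 2]  (obs o_3=4)
t=4: δ = [2.880e-07, 1.920e-07, 4.320e-07, 5.760e-07]  ψ = [0, 0, 3, 3]  (obs o_4=1)
t=5: δ = [2.304e-08, 2.592e-08, 1.728e-08, 4.608e-08]  ψ = [3, 2, 3, 3]  (obs o_5=3)
t=6: δ = [1.037e-09, 5.184e-10, 1.382e-09, 1.843e-09]  ψ = [1, 1, 3, 3]  (obs o_6=1)
backtrack: best end state = 3; path = [3, 3, 2, 3, 3, 3, 3]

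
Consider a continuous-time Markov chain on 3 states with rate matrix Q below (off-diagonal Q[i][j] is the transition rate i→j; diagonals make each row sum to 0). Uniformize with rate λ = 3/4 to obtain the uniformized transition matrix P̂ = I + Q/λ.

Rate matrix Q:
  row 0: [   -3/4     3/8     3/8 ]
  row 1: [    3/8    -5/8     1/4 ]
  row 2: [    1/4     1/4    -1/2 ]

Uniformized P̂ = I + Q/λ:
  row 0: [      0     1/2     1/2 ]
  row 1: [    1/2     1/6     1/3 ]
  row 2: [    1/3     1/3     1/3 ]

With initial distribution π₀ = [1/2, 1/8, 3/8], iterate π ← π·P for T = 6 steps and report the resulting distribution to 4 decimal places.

π = [0.2926, 0.3262, 0.3812]

t=0: π = [0.5000, 0.1250, 0.3750]
t=1: π = [0.1875, 0.3958, 0.4167]
t=2: π = [0.3368, 0.2986, 0.3646]
t=3: π = [0.2708, 0.3397, 0.3895]
t=4: π = [0.2997, 0.3219, 0.3785]
t=5: π = [0.2871, 0.3296, 0.3833]
t=6: π = [0.2926, 0.3262, 0.3812]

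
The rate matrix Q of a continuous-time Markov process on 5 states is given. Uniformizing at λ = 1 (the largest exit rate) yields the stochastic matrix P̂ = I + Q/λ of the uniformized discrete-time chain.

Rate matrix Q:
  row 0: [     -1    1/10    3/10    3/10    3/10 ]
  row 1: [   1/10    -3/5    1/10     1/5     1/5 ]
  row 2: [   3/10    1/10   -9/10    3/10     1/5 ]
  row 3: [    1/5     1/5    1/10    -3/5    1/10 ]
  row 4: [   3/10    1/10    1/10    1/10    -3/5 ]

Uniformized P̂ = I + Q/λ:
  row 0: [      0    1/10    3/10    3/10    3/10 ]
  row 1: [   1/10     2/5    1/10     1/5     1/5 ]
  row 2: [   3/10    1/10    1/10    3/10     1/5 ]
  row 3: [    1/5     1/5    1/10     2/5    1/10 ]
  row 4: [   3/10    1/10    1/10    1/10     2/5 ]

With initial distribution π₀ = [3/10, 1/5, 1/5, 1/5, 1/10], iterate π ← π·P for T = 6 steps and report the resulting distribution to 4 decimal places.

π = [0.1831, 0.1801, 0.1366, 0.2599, 0.2403]

t=0: π = [0.3000, 0.2000, 0.2000, 0.2000, 0.1000]
t=1: π = [0.1500, 0.1800, 0.1600, 0.2800, 0.2300]
t=2: π = [0.1910, 0.1820, 0.1300, 0.2640, 0.2330]
t=3: π = [0.1799, 0.1810, 0.1382, 0.2616, 0.2393]
t=4: π = [0.1837, 0.1805, 0.1360, 0.2602, 0.2397]
t=5: π = [0.1828, 0.1802, 0.1367, 0.2600, 0.2403]
t=6: π = [0.1831, 0.1801, 0.1366, 0.2599, 0.2403]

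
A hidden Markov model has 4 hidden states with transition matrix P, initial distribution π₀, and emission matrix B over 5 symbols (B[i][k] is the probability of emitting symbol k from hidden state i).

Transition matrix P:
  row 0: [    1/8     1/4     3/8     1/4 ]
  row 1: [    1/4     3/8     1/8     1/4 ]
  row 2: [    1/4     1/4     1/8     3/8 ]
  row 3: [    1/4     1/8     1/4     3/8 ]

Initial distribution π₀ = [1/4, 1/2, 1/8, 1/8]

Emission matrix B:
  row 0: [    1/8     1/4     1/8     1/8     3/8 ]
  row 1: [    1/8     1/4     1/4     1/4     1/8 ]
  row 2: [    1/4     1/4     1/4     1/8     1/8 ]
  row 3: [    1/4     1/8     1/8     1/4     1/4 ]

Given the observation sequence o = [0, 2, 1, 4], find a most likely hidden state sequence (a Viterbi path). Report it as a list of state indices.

t=0: δ = [3.125e-02, 6.250e-02, 3.125e-02, 3.125e-02]  (obs o_0=0)
t=1: δ = [1.953e-03, 5.859e-03, 2.930e-03, 1.953e-03]  ψ = [1, 1, 0, 1]  (obs o_1=2)
t=2: δ = [3.662e-04, 5.493e-04, 1.831e-04, 1.831e-04]  ψ = [1, 1, 0, 1]  (obs o_2=1)
t=3: δ = [5.150e-05, 2.575e-05, 1.717e-05, 3.433e-05]  ψ = [1, 1, 0, 1]  (obs o_3=4)
backtrack: best end state = 0; path = [1, 1, 1, 0]

path = [1, 1, 1, 0]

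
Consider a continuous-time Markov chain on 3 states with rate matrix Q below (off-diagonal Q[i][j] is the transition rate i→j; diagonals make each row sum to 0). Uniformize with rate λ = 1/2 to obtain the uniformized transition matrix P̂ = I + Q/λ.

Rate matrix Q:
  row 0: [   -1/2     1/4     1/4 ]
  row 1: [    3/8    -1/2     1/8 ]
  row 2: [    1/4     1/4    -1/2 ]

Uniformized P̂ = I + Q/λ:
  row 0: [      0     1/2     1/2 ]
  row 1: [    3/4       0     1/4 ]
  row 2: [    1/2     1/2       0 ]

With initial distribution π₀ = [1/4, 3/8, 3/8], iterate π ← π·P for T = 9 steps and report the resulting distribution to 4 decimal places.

t=0: π = [0.2500, 0.3750, 0.3750]
t=1: π = [0.4688, 0.3125, 0.2188]
t=2: π = [0.3438, 0.3438, 0.3125]
t=3: π = [0.4141, 0.3281, 0.2578]
t=4: π = [0.3750, 0.3359, 0.2891]
t=5: π = [0.3965, 0.3320, 0.2715]
t=6: π = [0.3848, 0.3340, 0.2813]
t=7: π = [0.3911, 0.3330, 0.2759]
t=8: π = [0.3877, 0.3335, 0.2788]
t=9: π = [0.3895, 0.3333, 0.2772]

π = [0.3895, 0.3333, 0.2772]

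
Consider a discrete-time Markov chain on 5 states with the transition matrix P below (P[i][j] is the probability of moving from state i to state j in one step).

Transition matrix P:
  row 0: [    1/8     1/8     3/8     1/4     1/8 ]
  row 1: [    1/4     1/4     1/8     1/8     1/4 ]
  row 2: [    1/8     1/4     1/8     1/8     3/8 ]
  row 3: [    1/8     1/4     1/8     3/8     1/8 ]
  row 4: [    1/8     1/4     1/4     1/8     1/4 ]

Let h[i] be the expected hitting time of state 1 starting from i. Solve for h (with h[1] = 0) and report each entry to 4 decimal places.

First-step conditioning: h[1] = 0; for i ≠ 1, h[i] = 1 + Σ_k P[i][k]·h[k].
  h[0] = 1 + 1/8·h[0] + 3/8·h[2] + 1/4·h[3] + 1/8·h[4]
  h[2] = 1 + 1/8·h[0] + 1/8·h[2] + 1/8·h[3] + 3/8·h[4]
  h[3] = 1 + 1/8·h[0] + 1/8·h[2] + 3/8·h[3] + 1/8·h[4]
  h[4] = 1 + 1/8·h[0] + 1/4·h[2] + 1/8·h[3] + 1/4·h[4]
Solving the 4×4 linear system over states ≠ 1 gives exactly h = [24/5, 0, 64/15, 64/15, 64/15] (h[1] = 0 is the target).

h = [4.8000, 0.0000, 4.2667, 4.2667, 4.2667]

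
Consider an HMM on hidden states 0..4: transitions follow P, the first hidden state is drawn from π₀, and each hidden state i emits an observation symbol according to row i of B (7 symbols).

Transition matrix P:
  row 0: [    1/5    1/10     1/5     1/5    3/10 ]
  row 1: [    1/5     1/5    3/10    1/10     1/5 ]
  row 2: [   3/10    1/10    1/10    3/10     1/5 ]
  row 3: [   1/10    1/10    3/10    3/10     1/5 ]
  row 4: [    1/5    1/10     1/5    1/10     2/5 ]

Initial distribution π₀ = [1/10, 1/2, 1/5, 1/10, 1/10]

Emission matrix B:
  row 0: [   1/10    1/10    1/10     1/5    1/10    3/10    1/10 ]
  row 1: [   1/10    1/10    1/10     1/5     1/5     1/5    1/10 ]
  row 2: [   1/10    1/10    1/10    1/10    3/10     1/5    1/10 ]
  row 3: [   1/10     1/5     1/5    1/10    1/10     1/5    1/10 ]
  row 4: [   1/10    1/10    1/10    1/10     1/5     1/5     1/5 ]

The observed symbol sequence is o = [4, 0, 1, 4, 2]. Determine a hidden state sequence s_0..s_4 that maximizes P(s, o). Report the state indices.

path = [1, 2, 3, 2, 3]

t=0: δ = [1.000e-02, 1.000e-01, 6.000e-02, 1.000e-02, 2.000e-02]  (obs o_0=4)
t=1: δ = [2.000e-03, 2.000e-03, 3.000e-03, 1.800e-03, 2.000e-03]  ψ = [1, 1, 1, 2, 1]  (obs o_1=0)
t=2: δ = [9.000e-05, 4.000e-05, 6.000e-05, 1.800e-04, 8.000e-05]  ψ = [2, 1, 1, 2, 4]  (obs o_2=1)
t=3: δ = [1.800e-06, 3.600e-06, 1.620e-05, 5.400e-06, 7.200e-06]  ψ = [0, 3, 3, 3, 3]  (obs o_3=4)
t=4: δ = [4.860e-07, 1.620e-07, 1.620e-07, 9.720e-07, 3.240e-07]  ψ = [2, 2, 2, 2, 2]  (obs o_4=2)
backtrack: best end state = 3; path = [1, 2, 3, 2, 3]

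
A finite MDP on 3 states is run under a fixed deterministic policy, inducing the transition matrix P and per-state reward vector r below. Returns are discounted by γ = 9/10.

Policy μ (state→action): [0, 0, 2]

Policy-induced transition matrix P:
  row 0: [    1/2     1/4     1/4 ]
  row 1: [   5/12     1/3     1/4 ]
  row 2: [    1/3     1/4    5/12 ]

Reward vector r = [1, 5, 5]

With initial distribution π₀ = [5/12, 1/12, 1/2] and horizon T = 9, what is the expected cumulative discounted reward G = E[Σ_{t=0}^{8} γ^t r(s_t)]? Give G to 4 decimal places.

t=0: π = [0.4167, 0.0833, 0.5000], E[r] = 3.3333, γ^t·E[r] = 3.333333, running G = 3.333333
t=1: π = [0.4097, 0.2569, 0.3333], E[r] = 3.3611, γ^t·E[r] = 3.025000, running G = 6.358333
t=2: π = [0.4230, 0.2714, 0.3056], E[r] = 3.3079, γ^t·E[r] = 2.679375, running G = 9.037708
t=3: π = [0.4265, 0.2726, 0.3009], E[r] = 3.2942, γ^t·E[r] = 2.401453, running G = 11.439161
t=4: π = [0.4271, 0.2727, 0.3002], E[r] = 3.2915, γ^t·E[r] = 2.159546, running G = 13.598708
t=5: π = [0.4272, 0.2727, 0.3000], E[r] = 3.2910, γ^t·E[r] = 1.943308, running G = 15.542016
t=6: π = [0.4273, 0.2727, 0.3000], E[r] = 3.2909, γ^t·E[r] = 1.748933, running G = 17.290949
t=7: π = [0.4273, 0.2727, 0.3000], E[r] = 3.2909, γ^t·E[r] = 1.574033, running G = 18.864982
t=8: π = [0.4273, 0.2727, 0.3000], E[r] = 3.2909, γ^t·E[r] = 1.416629, running G = 20.281610

G = 20.2816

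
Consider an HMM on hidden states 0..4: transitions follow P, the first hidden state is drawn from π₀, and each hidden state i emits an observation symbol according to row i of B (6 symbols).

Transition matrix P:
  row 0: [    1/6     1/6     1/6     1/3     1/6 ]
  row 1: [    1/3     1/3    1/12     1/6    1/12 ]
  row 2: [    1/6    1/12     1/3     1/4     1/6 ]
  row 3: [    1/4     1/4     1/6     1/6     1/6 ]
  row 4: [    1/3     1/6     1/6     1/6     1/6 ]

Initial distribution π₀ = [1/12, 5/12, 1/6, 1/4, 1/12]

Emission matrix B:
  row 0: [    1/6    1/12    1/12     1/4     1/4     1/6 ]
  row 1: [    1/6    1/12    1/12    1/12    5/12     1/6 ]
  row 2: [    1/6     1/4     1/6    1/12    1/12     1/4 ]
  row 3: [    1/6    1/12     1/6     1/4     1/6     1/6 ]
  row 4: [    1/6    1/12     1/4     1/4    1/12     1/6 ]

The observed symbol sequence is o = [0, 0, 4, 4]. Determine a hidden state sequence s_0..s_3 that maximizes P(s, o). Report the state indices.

t=0: δ = [1.389e-02, 6.944e-02, 2.778e-02, 4.167e-02, 1.389e-02]  (obs o_0=0)
t=1: δ = [3.858e-03, 3.858e-03, 1.543e-03, 1.929e-03, 1.157e-03]  ψ = [1, 1, 2, 1, 3]  (obs o_1=0)
t=2: δ = [3.215e-04, 5.358e-04, 5.358e-05, 2.143e-04, 5.358e-05]  ψ = [1, 1, 0, 0, 0]  (obs o_2=4)
t=3: δ = [4.465e-05, 7.442e-05, 4.465e-06, 1.786e-05, 4.465e-06]  ψ = [1, 1, 0, 0, 0]  (obs o_3=4)
backtrack: best end state = 1; path = [1, 1, 1, 1]

path = [1, 1, 1, 1]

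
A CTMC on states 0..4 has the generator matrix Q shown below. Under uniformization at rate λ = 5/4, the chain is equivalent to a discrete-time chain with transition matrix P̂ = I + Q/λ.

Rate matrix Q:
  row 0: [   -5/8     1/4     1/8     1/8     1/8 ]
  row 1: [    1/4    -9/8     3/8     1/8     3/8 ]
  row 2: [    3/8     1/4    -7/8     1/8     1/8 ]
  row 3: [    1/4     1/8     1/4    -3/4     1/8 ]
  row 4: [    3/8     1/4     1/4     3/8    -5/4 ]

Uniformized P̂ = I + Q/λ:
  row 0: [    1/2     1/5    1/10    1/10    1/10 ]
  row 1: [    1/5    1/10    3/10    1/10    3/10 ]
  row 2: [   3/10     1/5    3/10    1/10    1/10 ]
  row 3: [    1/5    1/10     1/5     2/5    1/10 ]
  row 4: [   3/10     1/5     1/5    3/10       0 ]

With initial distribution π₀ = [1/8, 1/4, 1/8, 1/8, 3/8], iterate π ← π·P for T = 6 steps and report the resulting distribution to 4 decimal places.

t=0: π = [0.1250, 0.2500, 0.1250, 0.1250, 0.3750]
t=1: π = [0.2875, 0.1625, 0.2250, 0.2125, 0.1125]
t=2: π = [0.3200, 0.1625, 0.2100, 0.1863, 0.1213]
t=3: π = [0.3291, 0.1651, 0.2053, 0.1801, 0.1204]
t=4: π = [0.3313, 0.1655, 0.2041, 0.1781, 0.1210]
t=5: π = [0.3319, 0.1656, 0.2038, 0.1776, 0.1210]
t=6: π = [0.3321, 0.1657, 0.2038, 0.1775, 0.1210]

π = [0.3321, 0.1657, 0.2038, 0.1775, 0.1210]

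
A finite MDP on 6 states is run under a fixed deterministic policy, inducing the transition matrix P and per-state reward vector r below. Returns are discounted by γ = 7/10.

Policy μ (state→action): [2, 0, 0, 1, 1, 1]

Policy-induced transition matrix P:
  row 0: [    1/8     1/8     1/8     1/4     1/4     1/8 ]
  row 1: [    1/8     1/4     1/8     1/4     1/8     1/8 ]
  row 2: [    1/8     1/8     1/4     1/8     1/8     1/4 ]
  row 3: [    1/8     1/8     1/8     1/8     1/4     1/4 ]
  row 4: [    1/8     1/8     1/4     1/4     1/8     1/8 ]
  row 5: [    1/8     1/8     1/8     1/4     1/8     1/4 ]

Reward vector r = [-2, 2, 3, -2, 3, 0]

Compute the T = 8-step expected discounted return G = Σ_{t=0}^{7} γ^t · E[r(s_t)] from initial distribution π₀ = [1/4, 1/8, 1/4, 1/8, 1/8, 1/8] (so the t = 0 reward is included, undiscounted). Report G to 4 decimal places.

G = 1.9894

t=0: π = [0.2500, 0.1250, 0.2500, 0.1250, 0.1250, 0.1250], E[r] = 0.6250, γ^t·E[r] = 0.625000, running G = 0.625000
t=1: π = [0.1250, 0.1406, 0.1719, 0.2031, 0.1719, 0.1875], E[r] = 0.6563, γ^t·E[r] = 0.459375, running G = 1.084375
t=2: π = [0.1250, 0.1426, 0.1680, 0.2031, 0.1660, 0.1953], E[r] = 0.6309, γ^t·E[r] = 0.309121, running G = 1.393496
t=3: π = [0.1250, 0.1428, 0.1667, 0.2036, 0.1660, 0.1958], E[r] = 0.6267, γ^t·E[r] = 0.214961, running G = 1.608457
t=4: π = [0.1250, 0.1429, 0.1666, 0.2037, 0.1661, 0.1958], E[r] = 0.6263, γ^t·E[r] = 0.150378, running G = 1.758835
t=5: π = [0.1250, 0.1429, 0.1666, 0.2037, 0.1661, 0.1958], E[r] = 0.6263, γ^t·E[r] = 0.105263, running G = 1.864098
t=6: π = [0.1250, 0.1429, 0.1666, 0.2037, 0.1661, 0.1958], E[r] = 0.6263, γ^t·E[r] = 0.073684, running G = 1.937782
t=7: π = [0.1250, 0.1429, 0.1666, 0.2037, 0.1661, 0.1958], E[r] = 0.6263, γ^t·E[r] = 0.051579, running G = 1.989361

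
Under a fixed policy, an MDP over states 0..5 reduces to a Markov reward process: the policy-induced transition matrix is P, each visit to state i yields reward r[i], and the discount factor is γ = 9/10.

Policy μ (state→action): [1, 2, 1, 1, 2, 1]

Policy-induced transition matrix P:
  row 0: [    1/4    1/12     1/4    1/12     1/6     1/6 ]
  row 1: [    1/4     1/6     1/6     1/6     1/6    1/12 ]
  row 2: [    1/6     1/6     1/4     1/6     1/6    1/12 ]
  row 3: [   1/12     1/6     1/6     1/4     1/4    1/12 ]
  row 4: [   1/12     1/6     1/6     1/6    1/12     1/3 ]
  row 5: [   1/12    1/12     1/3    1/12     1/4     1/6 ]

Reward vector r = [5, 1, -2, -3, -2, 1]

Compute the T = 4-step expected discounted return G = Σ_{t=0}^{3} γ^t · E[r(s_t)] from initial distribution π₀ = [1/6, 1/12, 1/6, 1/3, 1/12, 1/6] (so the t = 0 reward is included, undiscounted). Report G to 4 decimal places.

t=0: π = [0.1667, 0.0833, 0.1667, 0.3333, 0.0833, 0.1667], E[r] = -0.4167, γ^t·E[r] = -0.416667, running G = -0.416667
t=1: π = [0.1389, 0.1389, 0.2222, 0.1667, 0.2014, 0.1319], E[r] = -0.3819, γ^t·E[r] = -0.343750, running G = -0.760417
t=2: π = [0.1481, 0.1441, 0.2188, 0.1580, 0.1748, 0.1563], E[r] = -0.2199, γ^t·E[r] = -0.178125, running G = -0.938542
t=3: π = [0.1503, 0.1413, 0.2233, 0.1545, 0.1783, 0.1524], E[r] = -0.2215, γ^t·E[r] = -0.161473, running G = -1.100014

G = -1.1000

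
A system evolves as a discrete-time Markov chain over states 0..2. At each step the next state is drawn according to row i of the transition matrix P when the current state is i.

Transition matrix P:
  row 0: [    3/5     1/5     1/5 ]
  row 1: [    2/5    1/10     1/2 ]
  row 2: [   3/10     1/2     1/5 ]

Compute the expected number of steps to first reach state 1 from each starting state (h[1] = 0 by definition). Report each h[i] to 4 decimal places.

h = [3.8462, 0.0000, 2.6923]

First-step conditioning: h[1] = 0; for i ≠ 1, h[i] = 1 + Σ_k P[i][k]·h[k].
  h[0] = 1 + 3/5·h[0] + 1/5·h[2]
  h[2] = 1 + 3/10·h[0] + 1/5·h[2]
Solving the 2×2 linear system over states ≠ 1 gives exactly h = [50/13, 0, 35/13] (h[1] = 0 is the target).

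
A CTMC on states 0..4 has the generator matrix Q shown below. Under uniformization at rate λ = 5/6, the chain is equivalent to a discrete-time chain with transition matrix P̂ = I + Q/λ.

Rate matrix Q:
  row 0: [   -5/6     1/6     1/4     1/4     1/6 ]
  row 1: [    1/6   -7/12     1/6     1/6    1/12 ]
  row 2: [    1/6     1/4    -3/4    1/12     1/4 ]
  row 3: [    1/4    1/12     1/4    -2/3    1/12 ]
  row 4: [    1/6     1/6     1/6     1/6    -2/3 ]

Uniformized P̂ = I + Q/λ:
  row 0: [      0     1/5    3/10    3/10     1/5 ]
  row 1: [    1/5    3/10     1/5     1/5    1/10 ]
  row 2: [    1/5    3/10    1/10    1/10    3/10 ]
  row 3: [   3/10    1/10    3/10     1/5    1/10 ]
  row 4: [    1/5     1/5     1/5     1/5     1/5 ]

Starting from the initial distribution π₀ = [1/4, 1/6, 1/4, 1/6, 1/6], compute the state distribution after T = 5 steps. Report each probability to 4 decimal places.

π = [0.1830, 0.2244, 0.2164, 0.1967, 0.1795]

t=0: π = [0.2500, 0.1667, 0.2500, 0.1667, 0.1667]
t=1: π = [0.1667, 0.2250, 0.2167, 0.2000, 0.1917]
t=2: π = [0.1867, 0.2242, 0.2150, 0.1950, 0.1792]
t=3: π = [0.1822, 0.2244, 0.2167, 0.1972, 0.1796]
t=4: π = [0.1833, 0.2244, 0.2163, 0.1966, 0.1795]
t=5: π = [0.1830, 0.2244, 0.2164, 0.1967, 0.1795]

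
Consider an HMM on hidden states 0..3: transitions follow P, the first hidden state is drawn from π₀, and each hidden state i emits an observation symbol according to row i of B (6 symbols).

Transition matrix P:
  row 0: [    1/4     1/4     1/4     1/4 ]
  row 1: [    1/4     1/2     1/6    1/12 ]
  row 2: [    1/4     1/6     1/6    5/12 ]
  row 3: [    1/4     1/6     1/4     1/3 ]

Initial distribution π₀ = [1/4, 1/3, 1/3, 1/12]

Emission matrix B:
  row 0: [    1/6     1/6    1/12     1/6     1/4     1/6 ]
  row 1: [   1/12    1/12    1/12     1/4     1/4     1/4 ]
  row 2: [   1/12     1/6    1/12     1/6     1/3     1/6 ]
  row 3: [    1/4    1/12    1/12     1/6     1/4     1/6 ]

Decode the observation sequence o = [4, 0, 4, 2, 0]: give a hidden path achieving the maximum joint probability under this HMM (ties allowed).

path = [2, 3, 2, 3, 3]

t=0: δ = [6.250e-02, 8.333e-02, 1.111e-01, 2.083e-02]  (obs o_0=4)
t=1: δ = [4.630e-03, 3.472e-03, 1.543e-03, 1.157e-02]  ψ = [2, 1, 2, 2]  (obs o_1=0)
t=2: δ = [7.234e-04, 4.823e-04, 9.645e-04, 9.645e-04]  ψ = [3, 3, 3, 3]  (obs o_2=4)
t=3: δ = [2.009e-05, 2.009e-05, 2.009e-05, 3.349e-05]  ψ = [2, 1, 3, 2]  (obs o_3=2)
t=4: δ = [1.395e-06, 8.372e-07, 6.977e-07, 2.791e-06]  ψ = [3, 1, 3, 3]  (obs o_4=0)
backtrack: best end state = 3; path = [2, 3, 2, 3, 3]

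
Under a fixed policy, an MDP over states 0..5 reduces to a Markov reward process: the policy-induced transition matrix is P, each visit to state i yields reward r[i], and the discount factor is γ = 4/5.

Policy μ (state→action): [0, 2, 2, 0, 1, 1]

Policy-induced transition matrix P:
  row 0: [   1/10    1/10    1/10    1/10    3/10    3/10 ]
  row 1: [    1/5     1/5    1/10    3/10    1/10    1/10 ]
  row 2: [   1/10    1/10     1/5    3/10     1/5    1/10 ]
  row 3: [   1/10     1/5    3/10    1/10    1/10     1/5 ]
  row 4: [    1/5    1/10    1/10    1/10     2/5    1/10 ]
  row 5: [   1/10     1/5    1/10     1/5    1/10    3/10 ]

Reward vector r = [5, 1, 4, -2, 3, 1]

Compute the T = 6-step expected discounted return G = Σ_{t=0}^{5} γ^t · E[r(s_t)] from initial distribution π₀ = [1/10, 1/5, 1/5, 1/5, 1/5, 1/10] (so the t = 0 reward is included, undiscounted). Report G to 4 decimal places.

G = 6.8271

t=0: π = [0.1000, 0.2000, 0.2000, 0.2000, 0.2000, 0.1000], E[r] = 1.8000, γ^t·E[r] = 1.800000, running G = 1.800000
t=1: π = [0.1400, 0.1500, 0.1600, 0.1900, 0.2000, 0.1600], E[r] = 1.8700, γ^t·E[r] = 1.496000, running G = 3.296000
t=2: π = [0.1350, 0.1500, 0.1540, 0.1780, 0.2040, 0.1790], E[r] = 1.8760, γ^t·E[r] = 1.200640, running G = 4.496640
t=3: π = [0.1354, 0.1507, 0.1510, 0.1787, 0.2036, 0.1806], E[r] = 1.8657, γ^t·E[r] = 0.955238, running G = 5.451878
t=4: π = [0.1354, 0.1510, 0.1508, 0.1784, 0.2033, 0.1811], E[r] = 1.8656, γ^t·E[r] = 0.764133, running G = 6.216012
t=5: π = [0.1354, 0.1510, 0.1508, 0.1785, 0.2031, 0.1811], E[r] = 1.8649, γ^t·E[r] = 0.611080, running G = 6.827091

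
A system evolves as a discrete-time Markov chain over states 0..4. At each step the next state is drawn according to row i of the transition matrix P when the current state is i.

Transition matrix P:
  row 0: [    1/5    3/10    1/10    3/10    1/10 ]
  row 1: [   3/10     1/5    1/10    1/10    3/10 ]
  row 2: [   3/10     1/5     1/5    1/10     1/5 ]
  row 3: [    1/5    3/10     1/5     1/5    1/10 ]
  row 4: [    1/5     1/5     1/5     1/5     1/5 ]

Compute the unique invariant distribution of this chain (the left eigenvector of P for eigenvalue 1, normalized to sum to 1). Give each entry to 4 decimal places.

π = [0.2394, 0.2424, 0.1518, 0.1845, 0.1818]

Balance equations π_j = Σ_i π_i·P[i][j]:
  π_0 = 1/5·π_0 + 3/10·π_1 + 3/10·π_2 + 1/5·π_3 + 1/5·π_4
  π_1 = 3/10·π_0 + 1/5·π_1 + 1/5·π_2 + 3/10·π_3 + 1/5·π_4
  π_2 = 1/10·π_0 + 1/10·π_1 + 1/5·π_2 + 1/5·π_3 + 1/5·π_4
  π_3 = 3/10·π_0 + 1/10·π_1 + 1/10·π_2 + 1/5·π_3 + 1/5·π_4
  normalize: π_0 + π_1 + π_2 + π_3 + π_4 = 1
Solving the linear system gives exactly π = [2416/10091, 2446/10091, 1532/10091, 1862/10091, 1835/10091].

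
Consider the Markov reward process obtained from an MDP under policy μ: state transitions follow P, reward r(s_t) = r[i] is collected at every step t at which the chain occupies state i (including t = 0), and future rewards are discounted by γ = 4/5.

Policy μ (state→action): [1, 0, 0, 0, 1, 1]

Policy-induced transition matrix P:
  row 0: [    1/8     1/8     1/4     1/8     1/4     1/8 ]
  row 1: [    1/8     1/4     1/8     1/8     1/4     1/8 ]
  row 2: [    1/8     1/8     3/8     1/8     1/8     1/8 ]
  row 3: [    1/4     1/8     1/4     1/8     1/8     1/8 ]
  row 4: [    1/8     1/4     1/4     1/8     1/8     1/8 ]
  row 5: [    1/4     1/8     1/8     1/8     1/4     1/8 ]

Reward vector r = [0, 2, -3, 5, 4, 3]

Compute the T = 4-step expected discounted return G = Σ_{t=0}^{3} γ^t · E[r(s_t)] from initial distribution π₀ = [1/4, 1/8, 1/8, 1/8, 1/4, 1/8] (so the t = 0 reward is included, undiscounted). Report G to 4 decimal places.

G = 4.5276

t=0: π = [0.2500, 0.1250, 0.1250, 0.1250, 0.2500, 0.1250], E[r] = 1.8750, γ^t·E[r] = 1.875000, running G = 1.875000
t=1: π = [0.1563, 0.1719, 0.2344, 0.1250, 0.1875, 0.1250], E[r] = 1.3906, γ^t·E[r] = 1.112500, running G = 2.987500
t=2: π = [0.1563, 0.1699, 0.2422, 0.1250, 0.1816, 0.1250], E[r] = 1.3398, γ^t·E[r] = 0.857500, running G = 3.845000
t=3: π = [0.1563, 0.1689, 0.2434, 0.1250, 0.1814, 0.1250], E[r] = 1.3333, γ^t·E[r] = 0.682625, running G = 4.527625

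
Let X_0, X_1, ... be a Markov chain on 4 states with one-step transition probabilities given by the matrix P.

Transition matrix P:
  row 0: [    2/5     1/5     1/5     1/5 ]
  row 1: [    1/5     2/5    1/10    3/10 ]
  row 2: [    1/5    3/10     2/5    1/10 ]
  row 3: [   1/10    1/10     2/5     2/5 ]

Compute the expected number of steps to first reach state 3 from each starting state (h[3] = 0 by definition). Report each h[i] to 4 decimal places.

First-step conditioning: h[3] = 0; for i ≠ 3, h[i] = 1 + Σ_k P[i][k]·h[k].
  h[0] = 1 + 2/5·h[0] + 1/5·h[1] + 1/5·h[2]
  h[1] = 1 + 1/5·h[0] + 2/5·h[1] + 1/10·h[2]
  h[2] = 1 + 1/5·h[0] + 3/10·h[1] + 2/5·h[2]
Solving the 3×3 linear system over states ≠ 3 gives exactly h = [325/67, 280/67, 360/67, 0] (h[3] = 0 is the target).

h = [4.8507, 4.1791, 5.3731, 0.0000]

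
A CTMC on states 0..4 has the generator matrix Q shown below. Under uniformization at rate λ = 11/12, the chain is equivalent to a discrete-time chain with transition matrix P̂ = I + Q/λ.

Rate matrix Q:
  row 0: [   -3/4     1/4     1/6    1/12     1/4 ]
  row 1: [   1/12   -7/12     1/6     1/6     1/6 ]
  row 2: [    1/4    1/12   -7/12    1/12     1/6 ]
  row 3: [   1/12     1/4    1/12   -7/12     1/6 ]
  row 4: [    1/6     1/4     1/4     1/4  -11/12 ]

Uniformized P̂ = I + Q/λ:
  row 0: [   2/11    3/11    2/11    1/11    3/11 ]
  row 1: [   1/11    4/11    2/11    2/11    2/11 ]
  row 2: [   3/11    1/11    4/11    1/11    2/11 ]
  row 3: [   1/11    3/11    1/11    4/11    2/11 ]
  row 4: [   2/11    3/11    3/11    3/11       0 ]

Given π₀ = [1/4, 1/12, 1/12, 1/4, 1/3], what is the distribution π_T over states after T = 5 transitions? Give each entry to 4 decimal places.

t=0: π = [0.2500, 0.0833, 0.0833, 0.2500, 0.3333]
t=1: π = [0.1591, 0.2652, 0.2045, 0.2273, 0.1439]
t=2: π = [0.1556, 0.2596, 0.2114, 0.2032, 0.1701]
t=3: π = [0.1590, 0.2579, 0.2173, 0.2009, 0.1650]
t=4: π = [0.1599, 0.2567, 0.2181, 0.1991, 0.1663]
t=5: π = [0.1602, 0.2564, 0.2185, 0.1988, 0.1661]

π = [0.1602, 0.2564, 0.2185, 0.1988, 0.1661]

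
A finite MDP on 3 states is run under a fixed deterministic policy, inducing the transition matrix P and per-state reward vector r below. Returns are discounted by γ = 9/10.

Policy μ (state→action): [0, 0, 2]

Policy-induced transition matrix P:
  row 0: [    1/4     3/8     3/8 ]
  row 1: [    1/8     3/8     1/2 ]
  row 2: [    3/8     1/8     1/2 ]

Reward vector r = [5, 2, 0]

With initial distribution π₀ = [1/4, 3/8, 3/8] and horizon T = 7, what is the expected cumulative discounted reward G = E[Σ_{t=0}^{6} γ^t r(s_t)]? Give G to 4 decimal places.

G = 9.9121

t=0: π = [0.2500, 0.3750, 0.3750], E[r] = 2.0000, γ^t·E[r] = 2.000000, running G = 2.000000
t=1: π = [0.2500, 0.2813, 0.4688], E[r] = 1.8125, γ^t·E[r] = 1.631250, running G = 3.631250
t=2: π = [0.2734, 0.2578, 0.4688], E[r] = 1.8828, γ^t·E[r] = 1.525078, running G = 5.156328
t=3: π = [0.2764, 0.2578, 0.4658], E[r] = 1.8975, γ^t·E[r] = 1.383249, running G = 6.539577
t=4: π = [0.2760, 0.2585, 0.4655], E[r] = 1.8971, γ^t·E[r] = 1.244684, running G = 7.784261
t=5: π = [0.2759, 0.2586, 0.4655], E[r] = 1.8966, γ^t·E[r] = 1.119918, running G = 8.904179
t=6: π = [0.2759, 0.2586, 0.4655], E[r] = 1.8965, γ^t·E[r] = 1.007899, running G = 9.912078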